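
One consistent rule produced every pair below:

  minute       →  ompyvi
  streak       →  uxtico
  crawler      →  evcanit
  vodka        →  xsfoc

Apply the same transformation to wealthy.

Shifts by position in minute: pos 0: m→o (+2), pos 1: i→m (+4), pos 2: n→p (+2), pos 3: u→y (+4) — repeating every 2. The shifts repeat in a cycle of length 2: positions 0,1,… shift by +2, +4, then the pattern repeats.
Applying it to wealthy: w+2=y, e+4=i, a+2=c, l+4=p, t+2=v, h+4=l, y+2=a.

yicpvla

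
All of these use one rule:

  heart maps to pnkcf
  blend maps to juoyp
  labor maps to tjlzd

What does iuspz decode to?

alien

In heart: h→p is +8, e→n is +9, a→k is +10, r→c is +11 — the shift increases by 1 each position. Each letter shifts forward by (position + 8), i.e. 8, 9, 10, … — the shift grows by one for each successive letter.
Reversing it on iuspz: i−8=a, u−9=l, s−10=i, p−11=e, z−12=n.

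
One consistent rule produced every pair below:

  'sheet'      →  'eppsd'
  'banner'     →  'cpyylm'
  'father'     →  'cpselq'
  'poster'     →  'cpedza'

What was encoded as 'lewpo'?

delta

The output letters match the input read backwards, each shifted +11: sheet reversed is teehs. The word is reversed, then every letter is shifted forward by 11.
Decoding lewpo: shift back: l−11=a, e−11=t, w−11=l, p−11=e, o−11=d → atled; then reverse → delta.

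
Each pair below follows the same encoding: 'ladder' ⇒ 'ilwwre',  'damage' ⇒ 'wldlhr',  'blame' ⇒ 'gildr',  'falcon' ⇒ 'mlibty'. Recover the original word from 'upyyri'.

tunnel

l(11)→i(8) and a(0)→l(11) fit y≡21x+11 (mod 26); the inverse of 21 mod 26 is 5. Each letter's alphabet position (a=0..z=25) is mapped through 21·x+11 mod 26 — an affine cipher.
Undoing it on upyyri: u(20)→5·(20−11)≡19=t; p(15)→5·(15−11)≡20=u; y(24)→5·(24−11)≡13=n; y(24)→5·(24−11)≡13=n; r(17)→5·(17−11)≡4=e; i(8)→5·(8−11)≡11=l (all mod 26).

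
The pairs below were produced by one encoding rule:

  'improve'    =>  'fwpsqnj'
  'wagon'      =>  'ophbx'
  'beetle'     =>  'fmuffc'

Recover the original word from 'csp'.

orb

The output letters match the input read backwards, each shifted +1: improve reversed is evorpmi. Two steps: reverse the string, then apply a Caesar shift of +1.
Undoing it on csp: shift back: c−1=b, s−1=r, p−1=o → bro; then reverse → orb.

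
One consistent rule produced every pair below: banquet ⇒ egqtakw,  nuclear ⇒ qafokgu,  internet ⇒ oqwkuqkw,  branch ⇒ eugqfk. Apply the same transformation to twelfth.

Vowels shift forward by 6 and consonants shift forward by 3.
On twelfth: t(cons)+3=w, w(cons)+3=z, e(vowel)+6=k, l(cons)+3=o, f(cons)+3=i, t(cons)+3=w, h(cons)+3=k.

wzkoiwk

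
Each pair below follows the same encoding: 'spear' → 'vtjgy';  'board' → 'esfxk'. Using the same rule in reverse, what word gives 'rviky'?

The shift increases by 1 at each position, starting from +3: 3, 4, 5, ….
Decoding rviky: r−3=o, v−4=r, i−5=d, k−6=e, y−7=r.

order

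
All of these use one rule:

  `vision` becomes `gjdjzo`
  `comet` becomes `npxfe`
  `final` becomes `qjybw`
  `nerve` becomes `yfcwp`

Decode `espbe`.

treat

Shifts by position in vision: pos 0: v→g (+11), pos 1: i→j (+1), pos 2: s→d (+11), pos 3: i→j (+1) — repeating every 2. A repeating key of period 2 is used — shifts +11, +1 over and over.
Decoding espbe: e−11=t, s−1=r, p−11=e, b−1=a, e−11=t.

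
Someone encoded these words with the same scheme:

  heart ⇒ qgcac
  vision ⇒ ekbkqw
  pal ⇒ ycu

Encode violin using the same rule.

The shift depends on letter class: consonant h→q is +9, but vowel e→g is +2. Vowels shift forward by 2 and consonants shift forward by 9.
On violin: v(cons)+9=e, i(vowel)+2=k, o(vowel)+2=q, l(cons)+9=u, i(vowel)+2=k, n(cons)+9=w.

ekqukw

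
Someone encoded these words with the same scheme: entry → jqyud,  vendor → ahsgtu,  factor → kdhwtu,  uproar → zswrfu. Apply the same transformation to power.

urbhw

It's a Vigenère-style cipher with numeric key [5,3]: position i shifts by key[i mod 2].
On power: p+5=u, o+3=r, w+5=b, e+3=h, r+5=w.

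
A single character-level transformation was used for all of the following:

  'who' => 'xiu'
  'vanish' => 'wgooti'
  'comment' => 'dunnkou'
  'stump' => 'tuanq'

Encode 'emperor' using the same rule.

The shift depends on letter class: consonant w→x is +1, but vowel o→u is +6. Two shifts are in play — +6 for a/e/i/o/u, +1 for every other letter.
Applying it to emperor: e(vowel)+6=k, m(cons)+1=n, p(cons)+1=q, e(vowel)+6=k, r(cons)+1=s, o(vowel)+6=u, r(cons)+1=s.

knqksus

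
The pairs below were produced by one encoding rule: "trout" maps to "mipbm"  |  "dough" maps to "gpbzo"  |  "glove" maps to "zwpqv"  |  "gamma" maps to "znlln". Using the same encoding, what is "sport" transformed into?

t(19)→m(12) and r(17)→i(8) fit y≡15x+13 (mod 26); the inverse of 15 mod 26 is 7. Treating letters as 0–25, the rule is x ↦ 15x + 13 (mod 26).
Applying it to sport: s(18)→15·18+13≡23=x; p(15)→15·15+13≡4=e; o(14)→15·14+13≡15=p; r(17)→15·17+13≡8=i; t(19)→15·19+13≡12=m (all mod 26).

xepim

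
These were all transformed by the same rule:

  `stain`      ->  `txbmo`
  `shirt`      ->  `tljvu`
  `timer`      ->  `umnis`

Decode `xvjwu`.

wrist

A repeating key of period 2 is used — shifts +1, +4 over and over.
Undoing it on xvjwu: x−1=w, v−4=r, j−1=i, w−4=s, u−1=t.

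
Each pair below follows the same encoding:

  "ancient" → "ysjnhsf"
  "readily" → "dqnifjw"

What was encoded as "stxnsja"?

venison

The output letters match the input read backwards, each shifted +5: ancient reversed is tneicna. The word is reversed, then every letter is shifted forward by 5.
Decoding stxnsja: shift back: s−5=n, t−5=o, x−5=s, n−5=i, s−5=n, j−5=e, a−5=v → nosinev; then reverse → venison.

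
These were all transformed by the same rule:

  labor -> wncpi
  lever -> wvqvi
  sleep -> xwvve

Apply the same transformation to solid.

l(11)→w(22) and a(0)→n(13) fit y≡15x+13 (mod 26); the inverse of 15 mod 26 is 7. Each letter's alphabet position (a=0..z=25) is mapped through 15·x+13 mod 26 — an affine cipher.
On solid: s(18)→15·18+13≡23=x; o(14)→15·14+13≡15=p; l(11)→15·11+13≡22=w; i(8)→15·8+13≡3=d; d(3)→15·3+13≡6=g (all mod 26).

xpwdg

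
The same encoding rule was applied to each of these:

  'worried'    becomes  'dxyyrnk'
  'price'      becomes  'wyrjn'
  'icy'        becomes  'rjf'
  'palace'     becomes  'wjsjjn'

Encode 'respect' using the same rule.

ynzwnja

Two shifts are in play — +9 for a/e/i/o/u, +7 for every other letter.
Applying it to respect: r(cons)+7=y, e(vowel)+9=n, s(cons)+7=z, p(cons)+7=w, e(vowel)+9=n, c(cons)+7=j, t(cons)+7=a.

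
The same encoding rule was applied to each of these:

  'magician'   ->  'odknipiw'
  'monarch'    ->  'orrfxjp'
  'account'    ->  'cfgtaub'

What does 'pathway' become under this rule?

In magician: m→o is +2, a→d is +3, g→k is +4, i→n is +5 — the shift increases by 1 each position. The shift increases by 1 at each position, starting from +2: 2, 3, 4, ….
For pathway: p+2=r, a+3=d, t+4=x, h+5=m, w+6=c, a+7=h, y+8=g.

rdxmchg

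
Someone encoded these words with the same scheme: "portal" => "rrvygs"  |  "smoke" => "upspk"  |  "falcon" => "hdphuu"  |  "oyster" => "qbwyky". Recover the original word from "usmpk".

spike

Letter i (0-indexed) is shifted by i+2, so successive shifts are 2, 3, 4, ….
Undoing it on usmpk: u−2=s, s−3=p, m−4=i, p−5=k, k−6=e.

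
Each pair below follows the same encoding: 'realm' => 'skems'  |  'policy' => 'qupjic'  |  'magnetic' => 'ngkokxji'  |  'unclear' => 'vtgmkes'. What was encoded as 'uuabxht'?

Shifts by position in realm: pos 0: r→s (+1), pos 1: e→k (+6), pos 2: a→e (+4), pos 3: l→m (+1), pos 4: m→s (+6) — repeating every 3. The shifts repeat in a cycle of length 3: positions 0,1,… shift by +1, +6, +4, then the pattern repeats.
Reversing it on uuabxht: u−1=t, u−6=o, a−4=w, b−1=a, x−6=r, h−4=d, t−1=s.

towards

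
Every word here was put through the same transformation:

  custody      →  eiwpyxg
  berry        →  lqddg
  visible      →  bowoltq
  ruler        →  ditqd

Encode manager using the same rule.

This is an affine cipher: with a=0,…,z=25, each position x becomes (19x+18) mod 26.
Applying it to manager: m(12)→19·12+18≡12=m; a(0)→19·0+18≡18=s; n(13)→19·13+18≡5=f; a(0)→19·0+18≡18=s; g(6)→19·6+18≡2=c; e(4)→19·4+18≡16=q; r(17)→19·17+18≡3=d (all mod 26).

msfscqd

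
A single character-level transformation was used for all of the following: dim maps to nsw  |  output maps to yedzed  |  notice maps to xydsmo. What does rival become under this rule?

bsfkv

Compare letters: d→n is +10, i→s is +10, m→w is +10 — a constant shift. This is a Caesar cipher with shift 10.
Applying it to rival: r+10=b, i+10=s, v+10=f, a+10=k, l+10=v.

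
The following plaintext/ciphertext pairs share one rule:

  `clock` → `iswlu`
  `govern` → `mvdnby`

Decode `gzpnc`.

In clock: c→i is +6, l→s is +7, o→w is +8, c→l is +9 — the shift increases by 1 each position. Each letter shifts forward by (position + 6), i.e. 6, 7, 8, … — the shift grows by one for each successive letter.
Undoing it on gzpnc: g−6=a, z−7=s, p−8=h, n−9=e, c−10=s.

ashes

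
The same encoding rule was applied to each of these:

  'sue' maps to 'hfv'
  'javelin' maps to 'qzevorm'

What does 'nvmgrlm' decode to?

mention

Each pair mirrors across the alphabet (s↔h, u↔f, e↔v): positions sum to 25. This is the alphabet-reversal cipher (Atbash): a becomes z, b becomes y, etc.
Reversing it on nvmgrlm: n↔m, v↔e, m↔n, g↔t, r↔i, l↔o, m↔n.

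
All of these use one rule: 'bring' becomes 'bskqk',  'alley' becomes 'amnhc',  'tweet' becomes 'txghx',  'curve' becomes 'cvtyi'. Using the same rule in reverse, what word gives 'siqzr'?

shown

In bring: b→b is +0, r→s is +1, i→k is +2, n→q is +3 — the shift increases by 1 each position. Each letter shifts forward by its position index (0, 1, 2, …) — the shift grows by one for each successive letter.
Undoing it on siqzr: s−0=s, i−1=h, q−2=o, z−3=w, r−4=n.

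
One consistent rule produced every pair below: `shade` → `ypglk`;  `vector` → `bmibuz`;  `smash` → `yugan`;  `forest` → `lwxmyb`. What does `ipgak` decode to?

chase

Shifts by position in shade: pos 0: s→y (+6), pos 1: h→p (+8), pos 2: a→g (+6), pos 3: d→l (+8) — repeating every 2. It's a Vigenère-style cipher with numeric key [6,8]: position i shifts by key[i mod 2].
Decoding ipgak: i−6=c, p−8=h, g−6=a, a−8=s, k−6=e.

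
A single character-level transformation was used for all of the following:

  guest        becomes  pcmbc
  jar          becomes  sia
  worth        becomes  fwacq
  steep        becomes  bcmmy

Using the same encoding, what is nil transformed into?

wqu

The shift depends on letter class: consonant g→p is +9, but vowel u→c is +8. Two shifts are in play — +8 for a/e/i/o/u, +9 for every other letter.
On nil: n(cons)+9=w, i(vowel)+8=q, l(cons)+9=u.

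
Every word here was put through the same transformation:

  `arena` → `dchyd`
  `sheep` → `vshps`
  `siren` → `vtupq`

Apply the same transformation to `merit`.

A repeating key of period 2 is used — shifts +3, +11 over and over.
Applying it to merit: m+3=p, e+11=p, r+3=u, i+11=t, t+3=w.

pputw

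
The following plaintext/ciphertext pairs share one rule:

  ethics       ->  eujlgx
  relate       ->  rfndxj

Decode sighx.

In ethics: e→e is +0, t→u is +1, h→j is +2, i→l is +3 — the shift increases by 1 each position. The shift increases by 1 at each position, starting from +0: 0, 1, 2, ….
Undoing it on sighx: s−0=s, i−1=h, g−2=e, h−3=e, x−4=t.

sheet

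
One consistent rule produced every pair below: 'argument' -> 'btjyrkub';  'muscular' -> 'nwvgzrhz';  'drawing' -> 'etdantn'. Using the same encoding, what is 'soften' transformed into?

Each letter shifts forward by (position + 1), i.e. 1, 2, 3, … — the shift grows by one for each successive letter.
Applying it to soften: s+1=t, o+2=q, f+3=i, t+4=x, e+5=j, n+6=t.

tqixjt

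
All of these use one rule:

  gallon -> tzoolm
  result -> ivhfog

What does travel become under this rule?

Each letter is replaced by its mirror in the alphabet: a↔z, b↔y, c↔x, and so on (the Atbash cipher).
Applying it to travel: t↔g, r↔i, a↔z, v↔e, e↔v, l↔o.

gizevo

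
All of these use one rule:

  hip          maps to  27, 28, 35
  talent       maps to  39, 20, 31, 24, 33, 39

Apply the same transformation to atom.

Letters become their 1-based position plus 19 (so a→20, b→21, …).
For atom: a=1→20, t=20→39, o=15→34, m=13→32.

20, 39, 34, 32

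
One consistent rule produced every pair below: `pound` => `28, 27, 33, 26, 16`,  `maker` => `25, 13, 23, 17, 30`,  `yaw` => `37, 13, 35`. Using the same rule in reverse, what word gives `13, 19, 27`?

ago

p is letter #16 and maps to 28: an offset of 12. Letters become their 1-based position plus 12 (so a→13, b→14, …).
Reversing it on 13, 19, 27: 13→(13−12)÷1=1=a, 19→(19−12)÷1=7=g, 27→(27−12)÷1=15=o.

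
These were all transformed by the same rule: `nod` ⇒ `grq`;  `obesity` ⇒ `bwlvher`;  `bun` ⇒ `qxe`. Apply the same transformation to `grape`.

The word is reversed, then every letter is shifted forward by 3.
On grape: reverse → eparg; then shift: e+3=h, p+3=s, a+3=d, r+3=u, g+3=j.

hsduj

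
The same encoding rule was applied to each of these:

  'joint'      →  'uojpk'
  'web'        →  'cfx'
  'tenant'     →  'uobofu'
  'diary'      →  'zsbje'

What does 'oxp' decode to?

The output letters match the input read backwards, each shifted +1: joint reversed is tnioj. Two steps: reverse the string, then apply a Caesar shift of +1.
Reversing it on oxp: shift back: o−1=n, x−1=w, p−1=o → nwo; then reverse → own.

own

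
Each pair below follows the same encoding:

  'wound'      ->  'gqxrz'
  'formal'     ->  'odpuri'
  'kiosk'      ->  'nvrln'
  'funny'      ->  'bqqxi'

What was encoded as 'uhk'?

The word is reversed, then every letter is shifted forward by 3.
Reversing it on uhk: shift back: u−3=r, h−3=e, k−3=h → reh; then reverse → her.

her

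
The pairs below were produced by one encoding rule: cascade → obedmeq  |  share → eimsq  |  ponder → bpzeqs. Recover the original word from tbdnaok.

harmony

Shifts by position in cascade: pos 0: c→o (+12), pos 1: a→b (+1), pos 2: s→e (+12), pos 3: c→d (+1) — repeating every 2. It's a Vigenère-style cipher with numeric key [12,1]: position i shifts by key[i mod 2].
Undoing it on tbdnaok: t−12=h, b−1=a, d−12=r, n−1=m, a−12=o, o−1=n, k−12=y.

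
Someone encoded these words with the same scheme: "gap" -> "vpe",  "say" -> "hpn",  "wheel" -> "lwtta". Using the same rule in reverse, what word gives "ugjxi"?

Compare letters: g→v is +15, a→p is +15, p→e is +15 — a constant shift. Each letter is shifted forward by 15 in the alphabet (a Caesar shift of +15).
Undoing it on ugjxi: u−15=f, g−15=r, j−15=u, x−15=i, i−15=t.

fruit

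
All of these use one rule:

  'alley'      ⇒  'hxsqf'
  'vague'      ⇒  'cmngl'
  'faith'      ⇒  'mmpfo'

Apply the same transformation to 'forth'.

Shifts by position in alley: pos 0: a→h (+7), pos 1: l→x (+12), pos 2: l→s (+7), pos 3: e→q (+12) — repeating every 2. The shifts repeat in a cycle of length 2: positions 0,1,… shift by +7, +12, then the pattern repeats.
Applying it to forth: f+7=m, o+12=a, r+7=y, t+12=f, h+7=o.

mayfo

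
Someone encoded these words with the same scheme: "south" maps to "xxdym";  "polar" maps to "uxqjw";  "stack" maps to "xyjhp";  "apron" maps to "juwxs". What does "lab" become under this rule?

qjg

The shift depends on letter class: consonant s→x is +5, but vowel o→x is +9. The rule splits by letter class: vowels +9, consonants +5.
Applying it to lab: l(cons)+5=q, a(vowel)+9=j, b(cons)+5=g.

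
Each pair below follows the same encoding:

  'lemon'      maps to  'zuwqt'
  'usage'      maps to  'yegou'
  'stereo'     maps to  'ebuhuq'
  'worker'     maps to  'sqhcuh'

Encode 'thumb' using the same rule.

This is an affine cipher: with a=0,…,z=25, each position x becomes (23x+6) mod 26.
Applying it to thumb: t(19)→23·19+6≡1=b; h(7)→23·7+6≡11=l; u(20)→23·20+6≡24=y; m(12)→23·12+6≡22=w; b(1)→23·1+6≡3=d (all mod 26).

blywd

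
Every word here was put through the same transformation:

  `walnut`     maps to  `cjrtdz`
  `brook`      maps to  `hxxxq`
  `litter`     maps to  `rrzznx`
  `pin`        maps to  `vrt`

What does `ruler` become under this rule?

The shift depends on letter class: consonant w→c is +6, but vowel a→j is +9. Vowels shift forward by 9 and consonants shift forward by 6.
On ruler: r(cons)+6=x, u(vowel)+9=d, l(cons)+6=r, e(vowel)+9=n, r(cons)+6=x.

xdrnx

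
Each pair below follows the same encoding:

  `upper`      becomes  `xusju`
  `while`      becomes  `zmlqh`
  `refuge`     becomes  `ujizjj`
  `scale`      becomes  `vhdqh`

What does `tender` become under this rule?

wjqihw

Shifts by position in upper: pos 0: u→x (+3), pos 1: p→u (+5), pos 2: p→s (+3), pos 3: e→j (+5) — repeating every 2. The shifts repeat in a cycle of length 2: positions 0,1,… shift by +3, +5, then the pattern repeats.
For tender: t+3=w, e+5=j, n+3=q, d+5=i, e+3=h, r+5=w.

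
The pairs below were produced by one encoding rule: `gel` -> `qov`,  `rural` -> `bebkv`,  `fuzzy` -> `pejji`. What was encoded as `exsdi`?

unity

Every letter moves 10 places later in the alphabet, wrapping around z→a.
Reversing it on exsdi: e−10=u, x−10=n, s−10=i, d−10=t, i−10=y.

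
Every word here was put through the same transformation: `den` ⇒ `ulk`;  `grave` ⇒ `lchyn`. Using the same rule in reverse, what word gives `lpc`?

The output letters match the input read backwards, each shifted +7: den reversed is ned. Read the word backwards and shift each letter +7.
Reversing it on lpc: shift back: l−7=e, p−7=i, c−7=v → eiv; then reverse → vie.

vie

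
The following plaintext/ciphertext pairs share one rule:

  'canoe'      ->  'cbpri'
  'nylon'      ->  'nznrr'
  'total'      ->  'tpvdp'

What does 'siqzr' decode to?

In canoe: c→c is +0, a→b is +1, n→p is +2, o→r is +3 — the shift increases by 1 each position. Each letter shifts forward by its position index (0, 1, 2, …) — the shift grows by one for each successive letter.
Reversing it on siqzr: s−0=s, i−1=h, q−2=o, z−3=w, r−4=n.

shown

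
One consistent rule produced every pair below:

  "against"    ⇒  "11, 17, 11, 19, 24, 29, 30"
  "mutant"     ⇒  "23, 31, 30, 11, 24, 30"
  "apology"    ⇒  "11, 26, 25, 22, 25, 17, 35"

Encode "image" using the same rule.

a is letter #1 and maps to 11: an offset of 10. Letters become their 1-based position plus 10 (so a→11, b→12, …).
Applying it to image: i=9→19, m=13→23, a=1→11, g=7→17, e=5→15.

19, 23, 11, 17, 15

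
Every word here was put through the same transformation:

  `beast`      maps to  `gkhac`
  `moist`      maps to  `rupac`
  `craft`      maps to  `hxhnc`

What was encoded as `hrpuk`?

In beast: b→g is +5, e→k is +6, a→h is +7, s→a is +8 — the shift increases by 1 each position. Letter i (0-indexed) is shifted by i+5, so successive shifts are 5, 6, 7, ….
Undoing it on hrpuk: h−5=c, r−6=l, p−7=i, u−8=m, k−9=b.

climb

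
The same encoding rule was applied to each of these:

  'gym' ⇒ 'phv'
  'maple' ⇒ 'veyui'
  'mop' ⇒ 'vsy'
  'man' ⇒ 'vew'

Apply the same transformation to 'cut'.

The shift depends on letter class: consonant g→p is +9, but vowel a→e is +4. Vowels shift forward by 4 and consonants shift forward by 9.
On cut: c(cons)+9=l, u(vowel)+4=y, t(cons)+9=c.

lyc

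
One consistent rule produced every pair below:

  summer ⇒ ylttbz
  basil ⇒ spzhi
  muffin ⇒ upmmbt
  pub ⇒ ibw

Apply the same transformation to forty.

Two steps: reverse the string, then apply a Caesar shift of +7.
On forty: reverse → ytrof; then shift: y+7=f, t+7=a, r+7=y, o+7=v, f+7=m.

fayvm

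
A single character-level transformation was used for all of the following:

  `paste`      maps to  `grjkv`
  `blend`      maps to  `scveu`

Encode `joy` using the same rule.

Compare letters: p→g is +17, a→r is +17, s→j is +17 — a constant shift. Every letter moves 17 places later in the alphabet, wrapping around z→a.
For joy: j+17=a, o+17=f, y+17=p.

afp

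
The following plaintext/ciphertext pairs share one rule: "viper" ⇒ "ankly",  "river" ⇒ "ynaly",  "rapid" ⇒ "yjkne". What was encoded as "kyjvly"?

Each letter's alphabet position (a=0..z=25) is mapped through 7·x+9 mod 26 — an affine cipher.
Decoding kyjvly: k(10)→15·(10−9)≡15=p; y(24)→15·(24−9)≡17=r; j(9)→15·(9−9)≡0=a; v(21)→15·(21−9)≡24=y; l(11)→15·(11−9)≡4=e; y(24)→15·(24−9)≡17=r (all mod 26).

prayer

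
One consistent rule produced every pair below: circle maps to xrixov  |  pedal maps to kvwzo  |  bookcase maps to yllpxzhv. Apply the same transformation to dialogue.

wrzoltfv

Each letter is replaced by its mirror in the alphabet: a↔z, b↔y, c↔x, and so on (the Atbash cipher).
On dialogue: d↔w, i↔r, a↔z, l↔o, o↔l, g↔t, u↔f, e↔v.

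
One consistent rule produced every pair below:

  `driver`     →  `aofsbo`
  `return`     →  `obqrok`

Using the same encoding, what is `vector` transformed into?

It's a constant shift of +23 (ROT23).
For vector: v+23=s, e+23=b, c+23=z, t+23=q, o+23=l, r+23=o.

sbzqlo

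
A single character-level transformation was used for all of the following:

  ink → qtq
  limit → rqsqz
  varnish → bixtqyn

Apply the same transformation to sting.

yzqtm

Two shifts are in play — +8 for a/e/i/o/u, +6 for every other letter.
On sting: s(cons)+6=y, t(cons)+6=z, i(vowel)+8=q, n(cons)+6=t, g(cons)+6=m.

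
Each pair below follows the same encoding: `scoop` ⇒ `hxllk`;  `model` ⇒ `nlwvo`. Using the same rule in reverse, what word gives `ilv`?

Each pair mirrors across the alphabet (s↔h, c↔x, o↔l): positions sum to 25. This is the alphabet-reversal cipher (Atbash): a becomes z, b becomes y, etc.
Undoing it on ilv: i↔r, l↔o, v↔e.

roe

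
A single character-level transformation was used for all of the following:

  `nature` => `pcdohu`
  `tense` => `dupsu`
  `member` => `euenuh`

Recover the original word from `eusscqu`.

message

n(13)→p(15) and a(0)→c(2) fit y≡11x+2 (mod 26); the inverse of 11 mod 26 is 19. This is an affine cipher: with a=0,…,z=25, each position x becomes (11x+2) mod 26.
Reversing it on eusscqu: e(4)→19·(4−2)≡12=m; u(20)→19·(20−2)≡4=e; s(18)→19·(18−2)≡18=s; s(18)→19·(18−2)≡18=s; c(2)→19·(2−2)≡0=a; q(16)→19·(16−2)≡6=g; u(20)→19·(20−2)≡4=e (all mod 26).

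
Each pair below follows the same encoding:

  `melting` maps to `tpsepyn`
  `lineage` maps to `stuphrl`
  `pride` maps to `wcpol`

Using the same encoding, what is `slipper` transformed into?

zwpawpy

Shifts by position in melting: pos 0: m→t (+7), pos 1: e→p (+11), pos 2: l→s (+7), pos 3: t→e (+11) — repeating every 2. It's a Vigenère-style cipher with numeric key [7,11]: position i shifts by key[i mod 2].
Applying it to slipper: s+7=z, l+11=w, i+7=p, p+11=a, p+7=w, e+11=p, r+7=y.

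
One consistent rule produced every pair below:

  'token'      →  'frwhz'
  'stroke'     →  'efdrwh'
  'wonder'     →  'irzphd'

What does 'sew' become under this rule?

The rule splits by letter class: vowels +3, consonants +12.
For sew: s(cons)+12=e, e(vowel)+3=h, w(cons)+12=i.

ehi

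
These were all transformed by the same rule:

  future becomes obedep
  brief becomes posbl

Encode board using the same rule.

nbkyl

The output letters match the input read backwards, each shifted +10: future reversed is erutuf. The word is reversed, then every letter is shifted forward by 10.
Applying it to board: reverse → draob; then shift: d+10=n, r+10=b, a+10=k, o+10=y, b+10=l.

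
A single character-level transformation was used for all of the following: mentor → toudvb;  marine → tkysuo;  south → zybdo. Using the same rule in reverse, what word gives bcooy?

usher

Shifts by position in mentor: pos 0: m→t (+7), pos 1: e→o (+10), pos 2: n→u (+7), pos 3: t→d (+10) — repeating every 2. It's a Vigenère-style cipher with numeric key [7,10]: position i shifts by key[i mod 2].
Decoding bcooy: b−7=u, c−10=s, o−7=h, o−10=e, y−7=r.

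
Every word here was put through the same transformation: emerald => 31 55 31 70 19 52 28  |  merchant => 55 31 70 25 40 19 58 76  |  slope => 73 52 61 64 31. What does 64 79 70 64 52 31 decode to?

e(#5)→31 and m(#13)→55: differences scale by 3, so n = 3·pos + 16. Each letter becomes 3×(its alphabet position, a=1..z=26) + 16.
Reversing it on 64 79 70 64 52 31: 64→(64−16)÷3=16=p, 79→(79−16)÷3=21=u, 70→(70−16)÷3=18=r, 64→(64−16)÷3=16=p, 52→(52−16)÷3=12=l, 31→(31−16)÷3=5=e.

purple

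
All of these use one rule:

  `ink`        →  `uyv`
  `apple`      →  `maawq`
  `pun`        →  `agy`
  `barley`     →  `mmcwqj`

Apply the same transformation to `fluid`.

qwguo

Two shifts are in play — +12 for a/e/i/o/u, +11 for every other letter.
For fluid: f(cons)+11=q, l(cons)+11=w, u(vowel)+12=g, i(vowel)+12=u, d(cons)+11=o.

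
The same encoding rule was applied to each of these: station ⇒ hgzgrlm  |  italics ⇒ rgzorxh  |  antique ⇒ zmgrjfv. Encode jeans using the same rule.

qvzmh

This is the alphabet-reversal cipher (Atbash): a becomes z, b becomes y, etc.
For jeans: j↔q, e↔v, a↔z, n↔m, s↔h.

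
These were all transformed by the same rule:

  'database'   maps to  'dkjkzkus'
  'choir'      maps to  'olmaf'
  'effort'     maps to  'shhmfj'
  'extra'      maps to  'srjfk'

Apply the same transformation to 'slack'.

utkoe

d(3)→d(3) and a(0)→k(10) fit y≡15x+10 (mod 26); the inverse of 15 mod 26 is 7. This is an affine cipher: with a=0,…,z=25, each position x becomes (15x+10) mod 26.
For slack: s(18)→15·18+10≡20=u; l(11)→15·11+10≡19=t; a(0)→15·0+10≡10=k; c(2)→15·2+10≡14=o; k(10)→15·10+10≡4=e (all mod 26).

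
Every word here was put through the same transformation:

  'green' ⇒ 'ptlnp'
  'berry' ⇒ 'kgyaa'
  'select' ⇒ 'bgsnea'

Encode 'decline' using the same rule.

Shifts by position in green: pos 0: g→p (+9), pos 1: r→t (+2), pos 2: e→l (+7), pos 3: e→n (+9), pos 4: n→p (+2) — repeating every 3. The shifts repeat in a cycle of length 3: positions 0,1,… shift by +9, +2, +7, then the pattern repeats.
On decline: d+9=m, e+2=g, c+7=j, l+9=u, i+2=k, n+7=u, e+9=n.

mgjukun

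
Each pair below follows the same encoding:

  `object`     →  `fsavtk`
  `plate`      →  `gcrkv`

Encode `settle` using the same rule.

jvkkcv

Compare letters: o→f is +17, b→s is +17, j→a is +17 — a constant shift. Each letter is shifted forward by 17 in the alphabet (a Caesar shift of +17).
On settle: s+17=j, e+17=v, t+17=k, t+17=k, l+17=c, e+17=v.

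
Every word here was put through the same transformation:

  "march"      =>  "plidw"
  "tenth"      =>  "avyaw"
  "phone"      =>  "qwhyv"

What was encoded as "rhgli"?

m(12)→p(15) and a(0)→l(11) fit y≡9x+11 (mod 26); the inverse of 9 mod 26 is 3. Each letter's alphabet position (a=0..z=25) is mapped through 9·x+11 mod 26 — an affine cipher.
Reversing it on rhgli: r(17)→3·(17−11)≡18=s; h(7)→3·(7−11)≡14=o; g(6)→3·(6−11)≡11=l; l(11)→3·(11−11)≡0=a; i(8)→3·(8−11)≡17=r (all mod 26).

solar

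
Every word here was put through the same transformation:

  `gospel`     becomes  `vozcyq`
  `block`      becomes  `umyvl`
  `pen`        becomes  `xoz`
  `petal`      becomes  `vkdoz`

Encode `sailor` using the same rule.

The output letters match the input read backwards, each shifted +10: gospel reversed is lepsog. The word is reversed, then every letter is shifted forward by 10.
Applying it to sailor: reverse → rolias; then shift: r+10=b, o+10=y, l+10=v, i+10=s, a+10=k, s+10=c.

byvskc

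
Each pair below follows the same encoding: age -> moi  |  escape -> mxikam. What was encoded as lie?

The word is reversed, then every letter is shifted forward by 8.
Decoding lie: shift back: l−8=d, i−8=a, e−8=w → daw; then reverse → wad.

wad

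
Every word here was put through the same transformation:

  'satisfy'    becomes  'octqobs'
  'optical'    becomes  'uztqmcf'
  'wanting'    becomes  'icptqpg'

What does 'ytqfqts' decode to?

utility

Treating letters as 0–25, the rule is x ↦ 5x + 2 (mod 26).
Decoding ytqfqts: y(24)→21·(24−2)≡20=u; t(19)→21·(19−2)≡19=t; q(16)→21·(16−2)≡8=i; f(5)→21·(5−2)≡11=l; q(16)→21·(16−2)≡8=i; t(19)→21·(19−2)≡19=t; s(18)→21·(18−2)≡24=y (all mod 26).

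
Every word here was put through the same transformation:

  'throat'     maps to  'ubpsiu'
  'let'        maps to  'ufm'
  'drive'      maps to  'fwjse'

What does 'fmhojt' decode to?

Two steps: reverse the string, then apply a Caesar shift of +1.
Reversing it on fmhojt: shift back: f−1=e, m−1=l, h−1=g, o−1=n, j−1=i, t−1=s → elgnis; then reverse → single.

single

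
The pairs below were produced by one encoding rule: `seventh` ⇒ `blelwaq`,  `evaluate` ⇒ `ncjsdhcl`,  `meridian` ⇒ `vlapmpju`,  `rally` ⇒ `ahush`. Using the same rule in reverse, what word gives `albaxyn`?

Shifts by position in seventh: pos 0: s→b (+9), pos 1: e→l (+7), pos 2: v→e (+9), pos 3: e→l (+7) — repeating every 2. The shifts repeat in a cycle of length 2: positions 0,1,… shift by +9, +7, then the pattern repeats.
Decoding albaxyn: a−9=r, l−7=e, b−9=s, a−7=t, x−9=o, y−7=r, n−9=e.

restore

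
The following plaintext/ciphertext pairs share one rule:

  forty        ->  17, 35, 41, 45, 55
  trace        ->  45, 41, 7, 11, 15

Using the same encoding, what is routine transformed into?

f(#6)→17 and o(#15)→35: differences scale by 2, so n = 2·pos + 5. The formula is n = 2×(alphabet index, a=1) + 5.
Applying it to routine: r=18→41, o=15→35, u=21→47, t=20→45, i=9→23, n=14→33, e=5→15.

41, 35, 47, 45, 23, 33, 15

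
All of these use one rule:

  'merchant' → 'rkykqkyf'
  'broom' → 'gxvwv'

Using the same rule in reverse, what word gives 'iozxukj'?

In merchant: m→r is +5, e→k is +6, r→y is +7, c→k is +8 — the shift increases by 1 each position. Each letter shifts forward by (position + 5), i.e. 5, 6, 7, … — the shift grows by one for each successive letter.
Reversing it on iozxukj: i−5=d, o−6=i, z−7=s, x−8=p, u−9=l, k−10=a, j−11=y.

display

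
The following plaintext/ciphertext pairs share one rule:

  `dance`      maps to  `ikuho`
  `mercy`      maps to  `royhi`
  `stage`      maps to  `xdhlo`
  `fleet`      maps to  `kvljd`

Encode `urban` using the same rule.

zbifx

Shifts by position in dance: pos 0: d→i (+5), pos 1: a→k (+10), pos 2: n→u (+7), pos 3: c→h (+5), pos 4: e→o (+10) — repeating every 3. A repeating key of period 3 is used — shifts +5, +10, +7 over and over.
For urban: u+5=z, r+10=b, b+7=i, a+5=f, n+10=x.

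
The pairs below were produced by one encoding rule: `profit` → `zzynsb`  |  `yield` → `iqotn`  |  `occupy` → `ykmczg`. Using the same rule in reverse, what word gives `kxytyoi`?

apology

Shifts by position in profit: pos 0: p→z (+10), pos 1: r→z (+8), pos 2: o→y (+10), pos 3: f→n (+8) — repeating every 2. It's a Vigenère-style cipher with numeric key [10,8]: position i shifts by key[i mod 2].
Undoing it on kxytyoi: k−10=a, x−8=p, y−10=o, t−8=l, y−10=o, o−8=g, i−10=y.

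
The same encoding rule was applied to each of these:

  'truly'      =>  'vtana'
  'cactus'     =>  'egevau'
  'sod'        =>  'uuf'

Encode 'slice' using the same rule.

unoek

Two shifts are in play — +6 for a/e/i/o/u, +2 for every other letter.
On slice: s(cons)+2=u, l(cons)+2=n, i(vowel)+6=o, c(cons)+2=e, e(vowel)+6=k.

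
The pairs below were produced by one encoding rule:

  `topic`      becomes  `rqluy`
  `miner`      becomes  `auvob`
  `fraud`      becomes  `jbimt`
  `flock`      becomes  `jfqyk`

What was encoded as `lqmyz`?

pouch

t(19)→r(17) and o(14)→q(16) fit y≡21x+8 (mod 26); the inverse of 21 mod 26 is 5. Treating letters as 0–25, the rule is x ↦ 21x + 8 (mod 26).
Undoing it on lqmyz: l(11)→5·(11−8)≡15=p; q(16)→5·(16−8)≡14=o; m(12)→5·(12−8)≡20=u; y(24)→5·(24−8)≡2=c; z(25)→5·(25−8)≡7=h (all mod 26).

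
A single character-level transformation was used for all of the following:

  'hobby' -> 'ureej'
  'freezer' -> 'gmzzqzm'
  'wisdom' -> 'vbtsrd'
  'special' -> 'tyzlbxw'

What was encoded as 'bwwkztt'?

illness

h(7)→u(20) and o(14)→r(17) fit y≡7x+23 (mod 26); the inverse of 7 mod 26 is 15. Treating letters as 0–25, the rule is x ↦ 7x + 23 (mod 26).
Decoding bwwkztt: b(1)→15·(1−23)≡8=i; w(22)→15·(22−23)≡11=l; w(22)→15·(22−23)≡11=l; k(10)→15·(10−23)≡13=n; z(25)→15·(25−23)≡4=e; t(19)→15·(19−23)≡18=s; t(19)→15·(19−23)≡18=s (all mod 26).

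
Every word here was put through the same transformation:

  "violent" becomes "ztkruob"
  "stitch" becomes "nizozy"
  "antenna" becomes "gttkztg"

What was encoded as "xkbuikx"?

Two steps: reverse the string, then apply a Caesar shift of +6.
Undoing it on xkbuikx: shift back: x−6=r, k−6=e, b−6=v, u−6=o, i−6=c, k−6=e, x−6=r → revocer; then reverse → recover.

recover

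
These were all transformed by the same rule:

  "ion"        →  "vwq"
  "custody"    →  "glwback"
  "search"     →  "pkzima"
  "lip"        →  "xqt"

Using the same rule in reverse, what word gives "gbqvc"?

The output letters match the input read backwards, each shifted +8: ion reversed is noi. Two steps: reverse the string, then apply a Caesar shift of +8.
Decoding gbqvc: shift back: g−8=y, b−8=t, q−8=i, v−8=n, c−8=u → ytinu; then reverse → unity.

unity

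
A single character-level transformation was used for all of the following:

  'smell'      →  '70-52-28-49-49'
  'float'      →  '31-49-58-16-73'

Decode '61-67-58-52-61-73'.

prompt

The formula is n = 3×(alphabet index, a=1) + 13.
Undoing it on 61-67-58-52-61-73: 61→(61−13)÷3=16=p, 67→(67−13)÷3=18=r, 58→(58−13)÷3=15=o, 52→(52−13)÷3=13=m, 61→(61−13)÷3=16=p, 73→(73−13)÷3=20=t.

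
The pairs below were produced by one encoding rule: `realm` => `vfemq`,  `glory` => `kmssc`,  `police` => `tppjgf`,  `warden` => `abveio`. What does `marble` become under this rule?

qbvcpf

Shifts by position in realm: pos 0: r→v (+4), pos 1: e→f (+1), pos 2: a→e (+4), pos 3: l→m (+1) — repeating every 2. The shifts repeat in a cycle of length 2: positions 0,1,… shift by +4, +1, then the pattern repeats.
On marble: m+4=q, a+1=b, r+4=v, b+1=c, l+4=p, e+1=f.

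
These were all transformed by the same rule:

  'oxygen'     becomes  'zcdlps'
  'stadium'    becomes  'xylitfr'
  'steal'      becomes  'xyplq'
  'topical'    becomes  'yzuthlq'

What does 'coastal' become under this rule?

hzlxylq

The shift depends on letter class: consonant x→c is +5, but vowel o→z is +11. The rule splits by letter class: vowels +11, consonants +5.
For coastal: c(cons)+5=h, o(vowel)+11=z, a(vowel)+11=l, s(cons)+5=x, t(cons)+5=y, a(vowel)+11=l, l(cons)+5=q.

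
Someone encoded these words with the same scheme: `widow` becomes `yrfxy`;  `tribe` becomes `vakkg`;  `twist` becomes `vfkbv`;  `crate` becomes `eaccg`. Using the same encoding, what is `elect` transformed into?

guglv

Shifts by position in widow: pos 0: w→y (+2), pos 1: i→r (+9), pos 2: d→f (+2), pos 3: o→x (+9) — repeating every 2. The shifts repeat in a cycle of length 2: positions 0,1,… shift by +2, +9, then the pattern repeats.
Applying it to elect: e+2=g, l+9=u, e+2=g, c+9=l, t+2=v.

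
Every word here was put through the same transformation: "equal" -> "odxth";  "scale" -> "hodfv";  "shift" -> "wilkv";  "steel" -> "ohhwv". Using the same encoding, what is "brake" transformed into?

Read the word backwards and shift each letter +3.
For brake: reverse → ekarb; then shift: e+3=h, k+3=n, a+3=d, r+3=u, b+3=e.

hndue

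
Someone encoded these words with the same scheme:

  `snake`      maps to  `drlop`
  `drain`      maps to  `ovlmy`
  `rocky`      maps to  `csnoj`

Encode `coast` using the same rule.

It's a Vigenère-style cipher with numeric key [11,4]: position i shifts by key[i mod 2].
Applying it to coast: c+11=n, o+4=s, a+11=l, s+4=w, t+11=e.

nslwe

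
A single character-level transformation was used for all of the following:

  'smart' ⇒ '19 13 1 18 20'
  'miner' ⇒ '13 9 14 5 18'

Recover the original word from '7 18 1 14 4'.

grand

s is letter #19 and maps to 19: an offset of 0. Each letter is replaced by its alphabet position (a=1, b=2, …, z=26).
Reversing it on 7 18 1 14 4: 7=g, 18=r, 1=a, 14=n, 4=d.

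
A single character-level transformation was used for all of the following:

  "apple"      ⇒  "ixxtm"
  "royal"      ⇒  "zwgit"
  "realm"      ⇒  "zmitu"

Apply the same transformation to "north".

vwzbp

Each letter is shifted forward by 8 in the alphabet (a Caesar shift of +8).
For north: n+8=v, o+8=w, r+8=z, t+8=b, h+8=p.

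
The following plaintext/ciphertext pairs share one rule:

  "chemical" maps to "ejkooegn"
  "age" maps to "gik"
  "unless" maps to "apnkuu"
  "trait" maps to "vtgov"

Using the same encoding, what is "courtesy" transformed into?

Vowels shift forward by 6 and consonants shift forward by 2.
For courtesy: c(cons)+2=e, o(vowel)+6=u, u(vowel)+6=a, r(cons)+2=t, t(cons)+2=v, e(vowel)+6=k, s(cons)+2=u, y(cons)+2=a.

euatvkua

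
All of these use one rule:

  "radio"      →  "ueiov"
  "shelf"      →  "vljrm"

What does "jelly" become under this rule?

miqrf

In radio: r→u is +3, a→e is +4, d→i is +5, i→o is +6 — the shift increases by 1 each position. Each letter shifts forward by (position + 3), i.e. 3, 4, 5, … — the shift grows by one for each successive letter.
Applying it to jelly: j+3=m, e+4=i, l+5=q, l+6=r, y+7=f.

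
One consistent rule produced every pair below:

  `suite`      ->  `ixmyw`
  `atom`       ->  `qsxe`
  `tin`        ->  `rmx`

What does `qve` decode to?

The output letters match the input read backwards, each shifted +4: suite reversed is etius. The word is reversed, then every letter is shifted forward by 4.
Decoding qve: shift back: q−4=m, v−4=r, e−4=a → mra; then reverse → arm.

arm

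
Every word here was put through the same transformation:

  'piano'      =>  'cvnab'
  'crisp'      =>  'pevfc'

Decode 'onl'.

Every letter moves 13 places later in the alphabet, wrapping around z→a.
Reversing it on onl: o−13=b, n−13=a, l−13=y.

bay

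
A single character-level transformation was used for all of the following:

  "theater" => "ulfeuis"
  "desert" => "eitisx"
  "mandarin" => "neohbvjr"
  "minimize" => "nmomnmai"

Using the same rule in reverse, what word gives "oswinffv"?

november

Shifts by position in theater: pos 0: t→u (+1), pos 1: h→l (+4), pos 2: e→f (+1), pos 3: a→e (+4) — repeating every 2. It's a Vigenère-style cipher with numeric key [1,4]: position i shifts by key[i mod 2].
Decoding oswinffv: o−1=n, s−4=o, w−1=v, i−4=e, n−1=m, f−4=b, f−1=e, v−4=r.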